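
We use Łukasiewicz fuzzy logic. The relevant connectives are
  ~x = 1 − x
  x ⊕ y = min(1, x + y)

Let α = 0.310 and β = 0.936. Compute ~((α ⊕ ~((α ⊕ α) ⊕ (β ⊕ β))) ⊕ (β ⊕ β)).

α ⊕ α = min(1, 0.310 + 0.310) = min(1, 0.620) = 0.620
β ⊕ β = min(1, 0.936 + 0.936) = min(1, 1.872) = 1.000
(α ⊕ α) ⊕ (β ⊕ β) = min(1, 0.620 + 1.000) = min(1, 1.620) = 1.000
~((α ⊕ α) ⊕ (β ⊕ β)) = 1 − 1.000 = 0.000
α ⊕ ~((α ⊕ α) ⊕ (β ⊕ β)) = min(1, 0.310 + 0.000) = min(1, 0.310) = 0.310
(α ⊕ ~((α ⊕ α) ⊕ (β ⊕ β))) ⊕ (β ⊕ β) = min(1, 0.310 + 1.000) = min(1, 1.310) = 1.000
~((α ⊕ ~((α ⊕ α) ⊕ (β ⊕ β))) ⊕ (β ⊕ β)) = 1 − 1.000 = 0.000

0.000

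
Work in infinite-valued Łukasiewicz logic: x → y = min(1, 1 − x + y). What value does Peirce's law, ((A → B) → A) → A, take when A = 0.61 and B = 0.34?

0.73

A → B = min(1, 1 − 0.61 + 0.34) = min(1, 0.73) = 0.73
(A → B) → A = min(1, 1 − 0.73 + 0.61) = min(1, 0.88) = 0.88
((A → B) → A) → A = min(1, 1 − 0.88 + 0.61) = min(1, 0.73) = 0.73
(The value 0.73 < 1 shows this instance is not satisfied; not a Ł∞-tautology in general.)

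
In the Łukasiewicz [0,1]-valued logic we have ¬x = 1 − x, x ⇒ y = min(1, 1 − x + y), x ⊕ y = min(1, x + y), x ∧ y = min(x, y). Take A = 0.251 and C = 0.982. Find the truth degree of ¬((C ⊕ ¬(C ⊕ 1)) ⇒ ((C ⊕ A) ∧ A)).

C ⊕ 1 = min(1, 0.982 + 1.000) = min(1, 1.982) = 1.000
¬(C ⊕ 1) = 1 − 1.000 = 0.000
C ⊕ ¬(C ⊕ 1) = min(1, 0.982 + 0.000) = min(1, 0.982) = 0.982
C ⊕ A = min(1, 0.982 + 0.251) = min(1, 1.233) = 1.000
(C ⊕ A) ∧ A = min(1.000, 0.251) = 0.251
(C ⊕ ¬(C ⊕ 1)) ⇒ ((C ⊕ A) ∧ A) = min(1, 1 − 0.982 + 0.251) = min(1, 0.269) = 0.269
¬((C ⊕ ¬(C ⊕ 1)) ⇒ ((C ⊕ A) ∧ A)) = 1 − 0.269 = 0.731

0.731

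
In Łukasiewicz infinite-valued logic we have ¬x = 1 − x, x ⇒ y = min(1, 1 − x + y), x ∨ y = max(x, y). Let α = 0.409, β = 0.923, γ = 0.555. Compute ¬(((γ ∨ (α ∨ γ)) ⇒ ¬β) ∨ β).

0.077

α ∨ γ = max(0.409, 0.555) = 0.555
γ ∨ (α ∨ γ) = max(0.555, 0.555) = 0.555
¬β = 1 − 0.923 = 0.077
(γ ∨ (α ∨ γ)) ⇒ ¬β = min(1, 1 − 0.555 + 0.077) = min(1, 0.522) = 0.522
((γ ∨ (α ∨ γ)) ⇒ ¬β) ∨ β = max(0.522, 0.923) = 0.923
¬(((γ ∨ (α ∨ γ)) ⇒ ¬β) ∨ β) = 1 − 0.923 = 0.077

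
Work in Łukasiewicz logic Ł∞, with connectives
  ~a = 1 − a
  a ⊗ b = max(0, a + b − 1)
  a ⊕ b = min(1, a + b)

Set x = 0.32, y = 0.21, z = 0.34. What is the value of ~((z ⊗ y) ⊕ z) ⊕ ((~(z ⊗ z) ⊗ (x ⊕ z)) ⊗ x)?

z ⊗ y = max(0, 0.34 + 0.21 − 1) = max(0, -0.45) = 0.00
(z ⊗ y) ⊕ z = min(1, 0.00 + 0.34) = min(1, 0.34) = 0.34
~((z ⊗ y) ⊕ z) = 1 − 0.34 = 0.66
z ⊗ z = max(0, 0.34 + 0.34 − 1) = max(0, -0.32) = 0.00
~(z ⊗ z) = 1 − 0.00 = 1.00
x ⊕ z = min(1, 0.32 + 0.34) = min(1, 0.66) = 0.66
~(z ⊗ z) ⊗ (x ⊕ z) = max(0, 1.00 + 0.66 − 1) = max(0, 0.66) = 0.66
(~(z ⊗ z) ⊗ (x ⊕ z)) ⊗ x = max(0, 0.66 + 0.32 − 1) = max(0, -0.02) = 0.00
~((z ⊗ y) ⊕ z) ⊕ ((~(z ⊗ z) ⊗ (x ⊕ z)) ⊗ x) = min(1, 0.66 + 0.00) = min(1, 0.66) = 0.66

0.66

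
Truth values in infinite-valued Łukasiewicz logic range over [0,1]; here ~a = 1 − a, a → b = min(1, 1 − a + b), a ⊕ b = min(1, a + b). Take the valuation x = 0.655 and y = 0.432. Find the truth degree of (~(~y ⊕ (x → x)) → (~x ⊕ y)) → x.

0.655

~y = 1 − 0.432 = 0.568
x → x = min(1, 1 − 0.655 + 0.655) = min(1, 1.000) = 1.000
~y ⊕ (x → x) = min(1, 0.568 + 1.000) = min(1, 1.568) = 1.000
~(~y ⊕ (x → x)) = 1 − 1.000 = 0.000
~x = 1 − 0.655 = 0.345
~x ⊕ y = min(1, 0.345 + 0.432) = min(1, 0.777) = 0.777
~(~y ⊕ (x → x)) → (~x ⊕ y) = min(1, 1 − 0.000 + 0.777) = min(1, 1.777) = 1.000
(~(~y ⊕ (x → x)) → (~x ⊕ y)) → x = min(1, 1 − 1.000 + 0.655) = min(1, 0.655) = 0.655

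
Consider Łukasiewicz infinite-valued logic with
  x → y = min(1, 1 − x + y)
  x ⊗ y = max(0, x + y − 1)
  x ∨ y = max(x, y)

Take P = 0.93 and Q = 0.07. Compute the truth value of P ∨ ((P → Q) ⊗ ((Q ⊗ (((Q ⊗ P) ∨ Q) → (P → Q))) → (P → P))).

P → Q = min(1, 1 − 0.93 + 0.07) = min(1, 0.14) = 0.14
Q ⊗ P = max(0, 0.07 + 0.93 − 1) = max(0, 0.00) = 0.00
(Q ⊗ P) ∨ Q = max(0.00, 0.07) = 0.07
((Q ⊗ P) ∨ Q) → (P → Q) = min(1, 1 − 0.07 + 0.14) = min(1, 1.07) = 1.00
Q ⊗ (((Q ⊗ P) ∨ Q) → (P → Q)) = max(0, 0.07 + 1.00 − 1) = max(0, 0.07) = 0.07
P → P = min(1, 1 − 0.93 + 0.93) = min(1, 1.00) = 1.00
(Q ⊗ (((Q ⊗ P) ∨ Q) → (P → Q))) → (P → P) = min(1, 1 − 0.07 + 1.00) = min(1, 1.93) = 1.00
(P → Q) ⊗ ((Q ⊗ (((Q ⊗ P) ∨ Q) → (P → Q))) → (P → P)) = max(0, 0.14 + 1.00 − 1) = max(0, 0.14) = 0.14
P ∨ ((P → Q) ⊗ ((Q ⊗ (((Q ⊗ P) ∨ Q) → (P → Q))) → (P → P))) = max(0.93, 0.14) = 0.93

0.93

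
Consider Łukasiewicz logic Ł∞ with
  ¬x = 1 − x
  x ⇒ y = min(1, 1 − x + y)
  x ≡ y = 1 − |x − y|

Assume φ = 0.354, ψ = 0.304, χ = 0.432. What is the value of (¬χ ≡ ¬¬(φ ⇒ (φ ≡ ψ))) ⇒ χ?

¬χ = 1 − 0.432 = 0.568
φ ≡ ψ = 1 − |0.354 − 0.304| = 1 − 0.050 = 0.950
φ ⇒ (φ ≡ ψ) = min(1, 1 − 0.354 + 0.950) = min(1, 1.596) = 1.000
¬(φ ⇒ (φ ≡ ψ)) = 1 − 1.000 = 0.000
¬¬(φ ⇒ (φ ≡ ψ)) = 1 − 0.000 = 1.000
¬χ ≡ ¬¬(φ ⇒ (φ ≡ ψ)) = 1 − |0.568 − 1.000| = 1 − 0.432 = 0.568
(¬χ ≡ ¬¬(φ ⇒ (φ ≡ ψ))) ⇒ χ = min(1, 1 − 0.568 + 0.432) = min(1, 0.864) = 0.864

0.864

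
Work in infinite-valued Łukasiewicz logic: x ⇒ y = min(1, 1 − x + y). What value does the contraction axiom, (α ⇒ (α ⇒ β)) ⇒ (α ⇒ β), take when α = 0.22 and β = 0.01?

0.79

α ⇒ β = min(1, 1 − 0.22 + 0.01) = min(1, 0.79) = 0.79
α ⇒ (α ⇒ β) = min(1, 1 − 0.22 + 0.79) = min(1, 1.57) = 1.00
(α ⇒ (α ⇒ β)) ⇒ (α ⇒ β) = min(1, 1 − 1.00 + 0.79) = min(1, 0.79) = 0.79
(The value 0.79 < 1 shows this instance is not satisfied; fails in Ł∞ (the t-norm is not idempotent).)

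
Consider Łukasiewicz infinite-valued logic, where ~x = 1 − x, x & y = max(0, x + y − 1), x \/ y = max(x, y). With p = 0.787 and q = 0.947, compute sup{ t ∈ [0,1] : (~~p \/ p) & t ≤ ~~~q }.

0.266

~p = 1 − 0.787 = 0.213
~~p = 1 − 0.213 = 0.787
~~p \/ p = max(0.787, 0.787) = 0.787
So the left factor is ~~p \/ p = 0.787.
~q = 1 − 0.947 = 0.053
~~q = 1 − 0.053 = 0.947
~~~q = 1 − 0.947 = 0.053
So the right-hand bound is ~~~q = 0.053.
The residuum of the Łukasiewicz t-norm gives the supremum: min(1, 1 − 0.787 + 0.053).
1 − 0.787 + 0.053 = 0.266, so t = min(1, 0.266) = 0.266.
Check: 0.787 & 0.266 = max(0, 0.053) = 0.053 ≤ 0.053.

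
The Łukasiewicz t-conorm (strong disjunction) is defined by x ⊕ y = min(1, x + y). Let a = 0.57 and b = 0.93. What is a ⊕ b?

1.00

a ⊕ b = min(1, 0.57 + 0.93) = min(1, 1.50) = 1.00
For comparison, the Gödel t-conorm max(x, y) would give 0.93.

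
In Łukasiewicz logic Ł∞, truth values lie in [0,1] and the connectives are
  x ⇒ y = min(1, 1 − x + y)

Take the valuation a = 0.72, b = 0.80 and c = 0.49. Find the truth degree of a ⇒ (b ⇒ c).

b ⇒ c = min(1, 1 − 0.80 + 0.49) = min(1, 0.69) = 0.69
a ⇒ (b ⇒ c) = min(1, 1 − 0.72 + 0.69) = min(1, 0.97) = 0.97

0.97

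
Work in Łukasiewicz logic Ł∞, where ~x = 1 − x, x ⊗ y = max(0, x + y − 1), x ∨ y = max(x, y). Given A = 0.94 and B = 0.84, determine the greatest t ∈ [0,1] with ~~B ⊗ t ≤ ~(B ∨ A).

0.22

~B = 1 − 0.84 = 0.16
~~B = 1 − 0.16 = 0.84
So the left factor is ~~B = 0.84.
B ∨ A = max(0.84, 0.94) = 0.94
~(B ∨ A) = 1 − 0.94 = 0.06
So the right-hand bound is ~(B ∨ A) = 0.06.
The residuum of the Łukasiewicz t-norm gives the supremum: min(1, 1 − 0.84 + 0.06).
1 − 0.84 + 0.06 = 0.22, so t = min(1, 0.22) = 0.22.
Check: 0.84 ⊗ 0.22 = max(0, 0.06) = 0.06 ≤ 0.06.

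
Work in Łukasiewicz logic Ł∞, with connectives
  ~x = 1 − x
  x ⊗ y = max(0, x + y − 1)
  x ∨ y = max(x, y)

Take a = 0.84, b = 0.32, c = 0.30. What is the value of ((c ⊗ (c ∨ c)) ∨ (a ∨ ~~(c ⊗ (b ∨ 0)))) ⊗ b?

c ∨ c = max(0.30, 0.30) = 0.30
c ⊗ (c ∨ c) = max(0, 0.30 + 0.30 − 1) = max(0, -0.40) = 0.00
b ∨ 0 = max(0.32, 0.00) = 0.32
c ⊗ (b ∨ 0) = max(0, 0.30 + 0.32 − 1) = max(0, -0.38) = 0.00
~(c ⊗ (b ∨ 0)) = 1 − 0.00 = 1.00
~~(c ⊗ (b ∨ 0)) = 1 − 1.00 = 0.00
a ∨ ~~(c ⊗ (b ∨ 0)) = max(0.84, 0.00) = 0.84
(c ⊗ (c ∨ c)) ∨ (a ∨ ~~(c ⊗ (b ∨ 0))) = max(0.00, 0.84) = 0.84
((c ⊗ (c ∨ c)) ∨ (a ∨ ~~(c ⊗ (b ∨ 0)))) ⊗ b = max(0, 0.84 + 0.32 − 1) = max(0, 0.16) = 0.16

0.16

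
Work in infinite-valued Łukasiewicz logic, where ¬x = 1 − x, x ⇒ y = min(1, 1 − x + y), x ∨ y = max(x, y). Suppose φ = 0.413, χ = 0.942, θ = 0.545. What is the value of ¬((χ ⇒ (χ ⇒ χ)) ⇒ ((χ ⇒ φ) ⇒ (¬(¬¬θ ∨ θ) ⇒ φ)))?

χ ⇒ χ = min(1, 1 − 0.942 + 0.942) = min(1, 1.000) = 1.000
χ ⇒ (χ ⇒ χ) = min(1, 1 − 0.942 + 1.000) = min(1, 1.058) = 1.000
χ ⇒ φ = min(1, 1 − 0.942 + 0.413) = min(1, 0.471) = 0.471
¬θ = 1 − 0.545 = 0.455
¬¬θ = 1 − 0.455 = 0.545
¬¬θ ∨ θ = max(0.545, 0.545) = 0.545
¬(¬¬θ ∨ θ) = 1 − 0.545 = 0.455
¬(¬¬θ ∨ θ) ⇒ φ = min(1, 1 − 0.455 + 0.413) = min(1, 0.958) = 0.958
(χ ⇒ φ) ⇒ (¬(¬¬θ ∨ θ) ⇒ φ) = min(1, 1 − 0.471 + 0.958) = min(1, 1.487) = 1.000
(χ ⇒ (χ ⇒ χ)) ⇒ ((χ ⇒ φ) ⇒ (¬(¬¬θ ∨ θ) ⇒ φ)) = min(1, 1 − 1.000 + 1.000) = min(1, 1.000) = 1.000
¬((χ ⇒ (χ ⇒ χ)) ⇒ ((χ ⇒ φ) ⇒ (¬(¬¬θ ∨ θ) ⇒ φ))) = 1 − 1.000 = 0.000

0.000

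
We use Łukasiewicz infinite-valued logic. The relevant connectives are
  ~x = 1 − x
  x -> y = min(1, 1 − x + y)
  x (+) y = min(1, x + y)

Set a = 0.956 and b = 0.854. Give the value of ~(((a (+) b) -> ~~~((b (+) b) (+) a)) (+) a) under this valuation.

a (+) b = min(1, 0.956 + 0.854) = min(1, 1.810) = 1.000
b (+) b = min(1, 0.854 + 0.854) = min(1, 1.708) = 1.000
(b (+) b) (+) a = min(1, 1.000 + 0.956) = min(1, 1.956) = 1.000
~((b (+) b) (+) a) = 1 − 1.000 = 0.000
~~((b (+) b) (+) a) = 1 − 0.000 = 1.000
~~~((b (+) b) (+) a) = 1 − 1.000 = 0.000
(a (+) b) -> ~~~((b (+) b) (+) a) = min(1, 1 − 1.000 + 0.000) = min(1, 0.000) = 0.000
((a (+) b) -> ~~~((b (+) b) (+) a)) (+) a = min(1, 0.000 + 0.956) = min(1, 0.956) = 0.956
~(((a (+) b) -> ~~~((b (+) b) (+) a)) (+) a) = 1 − 0.956 = 0.044

0.044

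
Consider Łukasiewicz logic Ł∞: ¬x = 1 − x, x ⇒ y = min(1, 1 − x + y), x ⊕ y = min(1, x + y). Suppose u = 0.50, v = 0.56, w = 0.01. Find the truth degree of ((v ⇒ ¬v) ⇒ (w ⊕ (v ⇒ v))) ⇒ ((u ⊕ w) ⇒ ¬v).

¬v = 1 − 0.56 = 0.44
v ⇒ ¬v = min(1, 1 − 0.56 + 0.44) = min(1, 0.88) = 0.88
v ⇒ v = min(1, 1 − 0.56 + 0.56) = min(1, 1.00) = 1.00
w ⊕ (v ⇒ v) = min(1, 0.01 + 1.00) = min(1, 1.01) = 1.00
(v ⇒ ¬v) ⇒ (w ⊕ (v ⇒ v)) = min(1, 1 − 0.88 + 1.00) = min(1, 1.12) = 1.00
u ⊕ w = min(1, 0.50 + 0.01) = min(1, 0.51) = 0.51
(u ⊕ w) ⇒ ¬v = min(1, 1 − 0.51 + 0.44) = min(1, 0.93) = 0.93
((v ⇒ ¬v) ⇒ (w ⊕ (v ⇒ v))) ⇒ ((u ⊕ w) ⇒ ¬v) = min(1, 1 − 1.00 + 0.93) = min(1, 0.93) = 0.93

0.93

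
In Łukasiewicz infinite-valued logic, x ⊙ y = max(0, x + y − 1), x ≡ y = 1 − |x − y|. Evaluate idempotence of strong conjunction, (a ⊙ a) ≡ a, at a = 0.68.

0.68

a ⊙ a = max(0, 0.68 + 0.68 − 1) = max(0, 0.36) = 0.36
(a ⊙ a) ≡ a = 1 − |0.36 − 0.68| = 1 − 0.32 = 0.68
(The value 0.68 < 1 shows this instance is not satisfied; fails in Ł∞ since a ⊗ a = max(0, 2a−1) ≠ a in general.)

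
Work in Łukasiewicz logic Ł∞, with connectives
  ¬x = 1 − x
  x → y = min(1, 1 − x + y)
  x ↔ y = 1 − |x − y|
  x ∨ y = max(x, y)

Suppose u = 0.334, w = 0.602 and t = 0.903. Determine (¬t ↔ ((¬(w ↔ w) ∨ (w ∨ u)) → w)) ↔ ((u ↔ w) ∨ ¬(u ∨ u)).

0.365

¬t = 1 − 0.903 = 0.097
w ↔ w = 1 − |0.602 − 0.602| = 1 − 0.000 = 1.000
¬(w ↔ w) = 1 − 1.000 = 0.000
w ∨ u = max(0.602, 0.334) = 0.602
¬(w ↔ w) ∨ (w ∨ u) = max(0.000, 0.602) = 0.602
(¬(w ↔ w) ∨ (w ∨ u)) → w = min(1, 1 − 0.602 + 0.602) = min(1, 1.000) = 1.000
¬t ↔ ((¬(w ↔ w) ∨ (w ∨ u)) → w) = 1 − |0.097 − 1.000| = 1 − 0.903 = 0.097
u ↔ w = 1 − |0.334 − 0.602| = 1 − 0.268 = 0.732
u ∨ u = max(0.334, 0.334) = 0.334
¬(u ∨ u) = 1 − 0.334 = 0.666
(u ↔ w) ∨ ¬(u ∨ u) = max(0.732, 0.666) = 0.732
(¬t ↔ ((¬(w ↔ w) ∨ (w ∨ u)) → w)) ↔ ((u ↔ w) ∨ ¬(u ∨ u)) = 1 − |0.097 − 0.732| = 1 − 0.635 = 0.365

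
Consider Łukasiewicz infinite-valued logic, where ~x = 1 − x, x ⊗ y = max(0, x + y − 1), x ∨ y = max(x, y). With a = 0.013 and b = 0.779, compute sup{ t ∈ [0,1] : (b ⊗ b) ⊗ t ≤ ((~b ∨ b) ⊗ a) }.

b ⊗ b = max(0, 0.779 + 0.779 − 1) = max(0, 0.558) = 0.558
So the left factor is b ⊗ b = 0.558.
~b = 1 − 0.779 = 0.221
~b ∨ b = max(0.221, 0.779) = 0.779
(~b ∨ b) ⊗ a = max(0, 0.779 + 0.013 − 1) = max(0, -0.208) = 0.000
So the right-hand bound is (~b ∨ b) ⊗ a = 0.000.
The residuum of the Łukasiewicz t-norm gives the supremum: min(1, 1 − 0.558 + 0.000).
1 − 0.558 + 0.000 = 0.442, so t = min(1, 0.442) = 0.442.
Check: 0.558 ⊗ 0.442 = max(0, 0.000) = 0.000 ≤ 0.000.

0.442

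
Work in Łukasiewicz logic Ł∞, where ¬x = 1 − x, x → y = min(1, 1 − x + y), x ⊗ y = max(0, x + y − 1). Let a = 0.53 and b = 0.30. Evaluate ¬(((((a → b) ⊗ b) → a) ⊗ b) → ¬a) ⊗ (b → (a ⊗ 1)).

a → b = min(1, 1 − 0.53 + 0.30) = min(1, 0.77) = 0.77
(a → b) ⊗ b = max(0, 0.77 + 0.30 − 1) = max(0, 0.07) = 0.07
((a → b) ⊗ b) → a = min(1, 1 − 0.07 + 0.53) = min(1, 1.46) = 1.00
(((a → b) ⊗ b) → a) ⊗ b = max(0, 1.00 + 0.30 − 1) = max(0, 0.30) = 0.30
¬a = 1 − 0.53 = 0.47
((((a → b) ⊗ b) → a) ⊗ b) → ¬a = min(1, 1 − 0.30 + 0.47) = min(1, 1.17) = 1.00
¬(((((a → b) ⊗ b) → a) ⊗ b) → ¬a) = 1 − 1.00 = 0.00
a ⊗ 1 = max(0, 0.53 + 1.00 − 1) = max(0, 0.53) = 0.53
b → (a ⊗ 1) = min(1, 1 − 0.30 + 0.53) = min(1, 1.23) = 1.00
¬(((((a → b) ⊗ b) → a) ⊗ b) → ¬a) ⊗ (b → (a ⊗ 1)) = max(0, 0.00 + 1.00 − 1) = max(0, 0.00) = 0.00

0.00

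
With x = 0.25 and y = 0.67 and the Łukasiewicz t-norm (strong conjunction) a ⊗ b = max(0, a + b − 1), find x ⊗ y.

0.00

x ⊗ y = max(0, 0.25 + 0.67 − 1) = max(0, -0.08) = 0.00
For comparison, the Gödel (minimum) t-norm min(a, b) would give 0.25.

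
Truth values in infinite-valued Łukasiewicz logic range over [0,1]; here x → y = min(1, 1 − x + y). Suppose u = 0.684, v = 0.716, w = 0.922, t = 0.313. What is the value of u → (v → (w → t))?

w → t = min(1, 1 − 0.922 + 0.313) = min(1, 0.391) = 0.391
v → (w → t) = min(1, 1 − 0.716 + 0.391) = min(1, 0.675) = 0.675
u → (v → (w → t)) = min(1, 1 − 0.684 + 0.675) = min(1, 0.991) = 0.991

0.991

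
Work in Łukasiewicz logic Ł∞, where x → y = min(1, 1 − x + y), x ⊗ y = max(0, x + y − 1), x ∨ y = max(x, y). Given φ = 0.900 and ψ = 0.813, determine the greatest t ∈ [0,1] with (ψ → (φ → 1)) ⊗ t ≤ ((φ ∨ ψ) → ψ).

φ → 1 = min(1, 1 − 0.900 + 1.000) = min(1, 1.100) = 1.000
ψ → (φ → 1) = min(1, 1 − 0.813 + 1.000) = min(1, 1.187) = 1.000
So the left factor is ψ → (φ → 1) = 1.000.
φ ∨ ψ = max(0.900, 0.813) = 0.900
(φ ∨ ψ) → ψ = min(1, 1 − 0.900 + 0.813) = min(1, 0.913) = 0.913
So the right-hand bound is (φ ∨ ψ) → ψ = 0.913.
The residuum of the Łukasiewicz t-norm gives the supremum: min(1, 1 − 1.000 + 0.913).
1 − 1.000 + 0.913 = 0.913, so t = min(1, 0.913) = 0.913.
Check: 1.000 ⊗ 0.913 = max(0, 0.913) = 0.913 ≤ 0.913.

0.913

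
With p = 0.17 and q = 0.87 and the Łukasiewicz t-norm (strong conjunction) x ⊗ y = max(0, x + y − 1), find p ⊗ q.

p ⊗ q = max(0, 0.17 + 0.87 − 1) = max(0, 0.04) = 0.04
For comparison, the Gödel (minimum) t-norm min(x, y) would give 0.17.

0.04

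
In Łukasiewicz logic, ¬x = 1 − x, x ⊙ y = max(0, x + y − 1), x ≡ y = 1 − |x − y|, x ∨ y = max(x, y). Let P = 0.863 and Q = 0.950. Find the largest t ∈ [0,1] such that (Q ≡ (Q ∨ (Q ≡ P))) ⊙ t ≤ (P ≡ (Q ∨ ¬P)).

Q ≡ P = 1 − |0.950 − 0.863| = 1 − 0.087 = 0.913
Q ∨ (Q ≡ P) = max(0.950, 0.913) = 0.950
Q ≡ (Q ∨ (Q ≡ P)) = 1 − |0.950 − 0.950| = 1 − 0.000 = 1.000
So the left factor is Q ≡ (Q ∨ (Q ≡ P)) = 1.000.
¬P = 1 − 0.863 = 0.137
Q ∨ ¬P = max(0.950, 0.137) = 0.950
P ≡ (Q ∨ ¬P) = 1 − |0.863 − 0.950| = 1 − 0.087 = 0.913
So the right-hand bound is P ≡ (Q ∨ ¬P) = 0.913.
The residuum of the Łukasiewicz t-norm gives the supremum: min(1, 1 − 1.000 + 0.913).
1 − 1.000 + 0.913 = 0.913, so t = min(1, 0.913) = 0.913.
Check: 1.000 ⊙ 0.913 = max(0, 0.913) = 0.913 ≤ 0.913.

0.913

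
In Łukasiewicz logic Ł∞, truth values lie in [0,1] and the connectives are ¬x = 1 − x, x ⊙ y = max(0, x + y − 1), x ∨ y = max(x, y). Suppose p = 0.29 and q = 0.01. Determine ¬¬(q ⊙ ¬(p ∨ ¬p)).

¬p = 1 − 0.29 = 0.71
p ∨ ¬p = max(0.29, 0.71) = 0.71
¬(p ∨ ¬p) = 1 − 0.71 = 0.29
q ⊙ ¬(p ∨ ¬p) = max(0, 0.01 + 0.29 − 1) = max(0, -0.70) = 0.00
¬(q ⊙ ¬(p ∨ ¬p)) = 1 − 0.00 = 1.00
¬¬(q ⊙ ¬(p ∨ ¬p)) = 1 − 1.00 = 0.00

0.00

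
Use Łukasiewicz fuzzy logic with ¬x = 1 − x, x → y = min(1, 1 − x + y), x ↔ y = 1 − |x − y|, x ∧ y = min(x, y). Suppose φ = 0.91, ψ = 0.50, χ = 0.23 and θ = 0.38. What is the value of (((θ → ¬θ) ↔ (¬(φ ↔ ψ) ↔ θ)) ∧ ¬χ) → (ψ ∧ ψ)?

0.73

¬θ = 1 − 0.38 = 0.62
θ → ¬θ = min(1, 1 − 0.38 + 0.62) = min(1, 1.24) = 1.00
φ ↔ ψ = 1 − |0.91 − 0.50| = 1 − 0.41 = 0.59
¬(φ ↔ ψ) = 1 − 0.59 = 0.41
¬(φ ↔ ψ) ↔ θ = 1 − |0.41 − 0.38| = 1 − 0.03 = 0.97
(θ → ¬θ) ↔ (¬(φ ↔ ψ) ↔ θ) = 1 − |1.00 − 0.97| = 1 − 0.03 = 0.97
¬χ = 1 − 0.23 = 0.77
((θ → ¬θ) ↔ (¬(φ ↔ ψ) ↔ θ)) ∧ ¬χ = min(0.97, 0.77) = 0.77
ψ ∧ ψ = min(0.50, 0.50) = 0.50
(((θ → ¬θ) ↔ (¬(φ ↔ ψ) ↔ θ)) ∧ ¬χ) → (ψ ∧ ψ) = min(1, 1 − 0.77 + 0.50) = min(1, 0.73) = 0.73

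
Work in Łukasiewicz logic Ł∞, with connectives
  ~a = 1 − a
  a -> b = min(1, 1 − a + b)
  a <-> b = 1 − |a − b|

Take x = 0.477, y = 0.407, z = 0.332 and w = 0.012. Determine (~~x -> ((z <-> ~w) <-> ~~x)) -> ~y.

0.593

~x = 1 − 0.477 = 0.523
~~x = 1 − 0.523 = 0.477
~w = 1 − 0.012 = 0.988
z <-> ~w = 1 − |0.332 − 0.988| = 1 − 0.656 = 0.344
(z <-> ~w) <-> ~~x = 1 − |0.344 − 0.477| = 1 − 0.133 = 0.867
~~x -> ((z <-> ~w) <-> ~~x) = min(1, 1 − 0.477 + 0.867) = min(1, 1.390) = 1.000
~y = 1 − 0.407 = 0.593
(~~x -> ((z <-> ~w) <-> ~~x)) -> ~y = min(1, 1 − 1.000 + 0.593) = min(1, 0.593) = 0.593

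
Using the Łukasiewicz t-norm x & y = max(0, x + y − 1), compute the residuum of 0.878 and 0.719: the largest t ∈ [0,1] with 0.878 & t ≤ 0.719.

The residuum of the Łukasiewicz t-norm gives the supremum: min(1, 1 − 0.878 + 0.719).
1 − 0.878 + 0.719 = 0.841, so t = min(1, 0.841) = 0.841.
Check: 0.878 & 0.841 = max(0, 0.719) = 0.719 ≤ 0.719.

0.841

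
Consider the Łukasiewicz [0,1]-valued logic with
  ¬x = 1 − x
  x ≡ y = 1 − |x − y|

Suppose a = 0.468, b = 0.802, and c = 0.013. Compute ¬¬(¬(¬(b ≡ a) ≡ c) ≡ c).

0.692

b ≡ a = 1 − |0.802 − 0.468| = 1 − 0.334 = 0.666
¬(b ≡ a) = 1 − 0.666 = 0.334
¬(b ≡ a) ≡ c = 1 − |0.334 − 0.013| = 1 − 0.321 = 0.679
¬(¬(b ≡ a) ≡ c) = 1 − 0.679 = 0.321
¬(¬(b ≡ a) ≡ c) ≡ c = 1 − |0.321 − 0.013| = 1 − 0.308 = 0.692
¬(¬(¬(b ≡ a) ≡ c) ≡ c) = 1 − 0.692 = 0.308
¬¬(¬(¬(b ≡ a) ≡ c) ≡ c) = 1 − 0.308 = 0.692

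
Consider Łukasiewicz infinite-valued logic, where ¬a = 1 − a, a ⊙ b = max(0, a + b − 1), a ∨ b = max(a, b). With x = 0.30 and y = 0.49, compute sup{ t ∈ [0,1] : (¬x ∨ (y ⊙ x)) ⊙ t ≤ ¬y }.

¬x = 1 − 0.30 = 0.70
y ⊙ x = max(0, 0.49 + 0.30 − 1) = max(0, -0.21) = 0.00
¬x ∨ (y ⊙ x) = max(0.70, 0.00) = 0.70
So the left factor is ¬x ∨ (y ⊙ x) = 0.70.
¬y = 1 − 0.49 = 0.51
So the right-hand bound is ¬y = 0.51.
The residuum of the Łukasiewicz t-norm gives the supremum: min(1, 1 − 0.70 + 0.51).
1 − 0.70 + 0.51 = 0.81, so t = min(1, 0.81) = 0.81.
Check: 0.70 ⊙ 0.81 = max(0, 0.51) = 0.51 ≤ 0.51.

0.81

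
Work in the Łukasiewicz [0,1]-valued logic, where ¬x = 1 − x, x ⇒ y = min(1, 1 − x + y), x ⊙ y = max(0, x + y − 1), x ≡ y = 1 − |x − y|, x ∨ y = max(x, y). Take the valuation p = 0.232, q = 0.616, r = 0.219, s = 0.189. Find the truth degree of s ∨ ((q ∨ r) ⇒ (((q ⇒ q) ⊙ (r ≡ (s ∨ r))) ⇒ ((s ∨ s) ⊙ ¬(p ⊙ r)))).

0.573

q ∨ r = max(0.616, 0.219) = 0.616
q ⇒ q = min(1, 1 − 0.616 + 0.616) = min(1, 1.000) = 1.000
s ∨ r = max(0.189, 0.219) = 0.219
r ≡ (s ∨ r) = 1 − |0.219 − 0.219| = 1 − 0.000 = 1.000
(q ⇒ q) ⊙ (r ≡ (s ∨ r)) = max(0, 1.000 + 1.000 − 1) = max(0, 1.000) = 1.000
s ∨ s = max(0.189, 0.189) = 0.189
p ⊙ r = max(0, 0.232 + 0.219 − 1) = max(0, -0.549) = 0.000
¬(p ⊙ r) = 1 − 0.000 = 1.000
(s ∨ s) ⊙ ¬(p ⊙ r) = max(0, 0.189 + 1.000 − 1) = max(0, 0.189) = 0.189
((q ⇒ q) ⊙ (r ≡ (s ∨ r))) ⇒ ((s ∨ s) ⊙ ¬(p ⊙ r)) = min(1, 1 − 1.000 + 0.189) = min(1, 0.189) = 0.189
(q ∨ r) ⇒ (((q ⇒ q) ⊙ (r ≡ (s ∨ r))) ⇒ ((s ∨ s) ⊙ ¬(p ⊙ r))) = min(1, 1 − 0.616 + 0.189) = min(1, 0.573) = 0.573
s ∨ ((q ∨ r) ⇒ (((q ⇒ q) ⊙ (r ≡ (s ∨ r))) ⇒ ((s ∨ s) ⊙ ¬(p ⊙ r)))) = max(0.189, 0.573) = 0.573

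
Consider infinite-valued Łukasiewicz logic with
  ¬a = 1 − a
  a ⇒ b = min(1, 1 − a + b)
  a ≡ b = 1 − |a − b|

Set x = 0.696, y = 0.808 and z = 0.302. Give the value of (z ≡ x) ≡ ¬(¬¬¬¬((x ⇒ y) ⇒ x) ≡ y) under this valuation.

0.506

z ≡ x = 1 − |0.302 − 0.696| = 1 − 0.394 = 0.606
x ⇒ y = min(1, 1 − 0.696 + 0.808) = min(1, 1.112) = 1.000
(x ⇒ y) ⇒ x = min(1, 1 − 1.000 + 0.696) = min(1, 0.696) = 0.696
¬((x ⇒ y) ⇒ x) = 1 − 0.696 = 0.304
¬¬((x ⇒ y) ⇒ x) = 1 − 0.304 = 0.696
¬¬¬((x ⇒ y) ⇒ x) = 1 − 0.696 = 0.304
¬¬¬¬((x ⇒ y) ⇒ x) = 1 − 0.304 = 0.696
¬¬¬¬((x ⇒ y) ⇒ x) ≡ y = 1 − |0.696 − 0.808| = 1 − 0.112 = 0.888
¬(¬¬¬¬((x ⇒ y) ⇒ x) ≡ y) = 1 − 0.888 = 0.112
(z ≡ x) ≡ ¬(¬¬¬¬((x ⇒ y) ⇒ x) ≡ y) = 1 − |0.606 − 0.112| = 1 − 0.494 = 0.506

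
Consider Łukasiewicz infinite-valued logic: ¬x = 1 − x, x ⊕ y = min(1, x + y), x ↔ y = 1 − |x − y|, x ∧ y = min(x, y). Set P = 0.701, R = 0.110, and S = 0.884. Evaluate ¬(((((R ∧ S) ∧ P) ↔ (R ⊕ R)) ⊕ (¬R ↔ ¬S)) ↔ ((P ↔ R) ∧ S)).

0.591

R ∧ S = min(0.110, 0.884) = 0.110
(R ∧ S) ∧ P = min(0.110, 0.701) = 0.110
R ⊕ R = min(1, 0.110 + 0.110) = min(1, 0.220) = 0.220
((R ∧ S) ∧ P) ↔ (R ⊕ R) = 1 − |0.110 − 0.220| = 1 − 0.110 = 0.890
¬R = 1 − 0.110 = 0.890
¬S = 1 − 0.884 = 0.116
¬R ↔ ¬S = 1 − |0.890 − 0.116| = 1 − 0.774 = 0.226
(((R ∧ S) ∧ P) ↔ (R ⊕ R)) ⊕ (¬R ↔ ¬S) = min(1, 0.890 + 0.226) = min(1, 1.116) = 1.000
P ↔ R = 1 − |0.701 − 0.110| = 1 − 0.591 = 0.409
(P ↔ R) ∧ S = min(0.409, 0.884) = 0.409
((((R ∧ S) ∧ P) ↔ (R ⊕ R)) ⊕ (¬R ↔ ¬S)) ↔ ((P ↔ R) ∧ S) = 1 − |1.000 − 0.409| = 1 − 0.591 = 0.409
¬(((((R ∧ S) ∧ P) ↔ (R ⊕ R)) ⊕ (¬R ↔ ¬S)) ↔ ((P ↔ R) ∧ S)) = 1 − 0.409 = 0.591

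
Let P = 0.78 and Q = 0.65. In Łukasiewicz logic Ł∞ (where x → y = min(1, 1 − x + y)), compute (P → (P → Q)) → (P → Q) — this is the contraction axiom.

P → Q = min(1, 1 − 0.78 + 0.65) = min(1, 0.87) = 0.87
P → (P → Q) = min(1, 1 − 0.78 + 0.87) = min(1, 1.09) = 1.00
(P → (P → Q)) → (P → Q) = min(1, 1 − 1.00 + 0.87) = min(1, 0.87) = 0.87
(The value 0.87 < 1 shows this instance is not satisfied; fails in Ł∞ (the t-norm is not idempotent).)

0.87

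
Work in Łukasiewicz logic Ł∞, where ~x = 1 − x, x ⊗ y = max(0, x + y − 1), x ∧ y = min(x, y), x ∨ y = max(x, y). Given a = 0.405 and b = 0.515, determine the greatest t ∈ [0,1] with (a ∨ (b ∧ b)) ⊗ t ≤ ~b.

0.970

b ∧ b = min(0.515, 0.515) = 0.515
a ∨ (b ∧ b) = max(0.405, 0.515) = 0.515
So the left factor is a ∨ (b ∧ b) = 0.515.
~b = 1 − 0.515 = 0.485
So the right-hand bound is ~b = 0.485.
The residuum of the Łukasiewicz t-norm gives the supremum: min(1, 1 − 0.515 + 0.485).
1 − 0.515 + 0.485 = 0.970, so t = min(1, 0.970) = 0.970.
Check: 0.515 ⊗ 0.970 = max(0, 0.485) = 0.485 ≤ 0.485.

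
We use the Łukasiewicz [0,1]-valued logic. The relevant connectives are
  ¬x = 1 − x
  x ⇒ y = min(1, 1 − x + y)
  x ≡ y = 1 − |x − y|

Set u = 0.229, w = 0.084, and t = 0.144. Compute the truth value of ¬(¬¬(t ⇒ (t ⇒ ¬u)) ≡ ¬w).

¬u = 1 − 0.229 = 0.771
t ⇒ ¬u = min(1, 1 − 0.144 + 0.771) = min(1, 1.627) = 1.000
t ⇒ (t ⇒ ¬u) = min(1, 1 − 0.144 + 1.000) = min(1, 1.856) = 1.000
¬(t ⇒ (t ⇒ ¬u)) = 1 − 1.000 = 0.000
¬¬(t ⇒ (t ⇒ ¬u)) = 1 − 0.000 = 1.000
¬w = 1 − 0.084 = 0.916
¬¬(t ⇒ (t ⇒ ¬u)) ≡ ¬w = 1 − |1.000 − 0.916| = 1 − 0.084 = 0.916
¬(¬¬(t ⇒ (t ⇒ ¬u)) ≡ ¬w) = 1 − 0.916 = 0.084

0.084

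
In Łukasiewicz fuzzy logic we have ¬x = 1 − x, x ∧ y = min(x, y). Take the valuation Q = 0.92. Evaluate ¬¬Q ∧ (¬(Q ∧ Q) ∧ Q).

¬Q = 1 − 0.92 = 0.08
¬¬Q = 1 − 0.08 = 0.92
Q ∧ Q = min(0.92, 0.92) = 0.92
¬(Q ∧ Q) = 1 − 0.92 = 0.08
¬(Q ∧ Q) ∧ Q = min(0.08, 0.92) = 0.08
¬¬Q ∧ (¬(Q ∧ Q) ∧ Q) = min(0.92, 0.08) = 0.08

0.08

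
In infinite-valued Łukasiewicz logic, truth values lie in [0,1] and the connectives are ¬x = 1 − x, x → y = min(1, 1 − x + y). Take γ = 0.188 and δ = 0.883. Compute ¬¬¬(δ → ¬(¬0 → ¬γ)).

0.695

¬0 = 1 − 0.000 = 1.000
¬γ = 1 − 0.188 = 0.812
¬0 → ¬γ = min(1, 1 − 1.000 + 0.812) = min(1, 0.812) = 0.812
¬(¬0 → ¬γ) = 1 − 0.812 = 0.188
δ → ¬(¬0 → ¬γ) = min(1, 1 − 0.883 + 0.188) = min(1, 0.305) = 0.305
¬(δ → ¬(¬0 → ¬γ)) = 1 − 0.305 = 0.695
¬¬(δ → ¬(¬0 → ¬γ)) = 1 − 0.695 = 0.305
¬¬¬(δ → ¬(¬0 → ¬γ)) = 1 − 0.305 = 0.695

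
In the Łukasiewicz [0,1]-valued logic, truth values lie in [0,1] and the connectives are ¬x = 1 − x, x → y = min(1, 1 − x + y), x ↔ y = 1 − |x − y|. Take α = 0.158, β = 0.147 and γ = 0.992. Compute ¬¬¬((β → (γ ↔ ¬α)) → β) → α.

0.305

¬α = 1 − 0.158 = 0.842
γ ↔ ¬α = 1 − |0.992 − 0.842| = 1 − 0.150 = 0.850
β → (γ ↔ ¬α) = min(1, 1 − 0.147 + 0.850) = min(1, 1.703) = 1.000
(β → (γ ↔ ¬α)) → β = min(1, 1 − 1.000 + 0.147) = min(1, 0.147) = 0.147
¬((β → (γ ↔ ¬α)) → β) = 1 − 0.147 = 0.853
¬¬((β → (γ ↔ ¬α)) → β) = 1 − 0.853 = 0.147
¬¬¬((β → (γ ↔ ¬α)) → β) = 1 − 0.147 = 0.853
¬¬¬((β → (γ ↔ ¬α)) → β) → α = min(1, 1 − 0.853 + 0.158) = min(1, 0.305) = 0.305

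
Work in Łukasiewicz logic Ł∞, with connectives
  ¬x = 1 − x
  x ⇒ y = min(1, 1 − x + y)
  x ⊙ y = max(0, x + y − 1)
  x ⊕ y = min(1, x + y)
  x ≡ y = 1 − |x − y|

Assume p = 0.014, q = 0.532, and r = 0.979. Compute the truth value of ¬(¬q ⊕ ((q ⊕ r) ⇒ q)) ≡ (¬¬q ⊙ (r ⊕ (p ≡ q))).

¬q = 1 − 0.532 = 0.468
q ⊕ r = min(1, 0.532 + 0.979) = min(1, 1.511) = 1.000
(q ⊕ r) ⇒ q = min(1, 1 − 1.000 + 0.532) = min(1, 0.532) = 0.532
¬q ⊕ ((q ⊕ r) ⇒ q) = min(1, 0.468 + 0.532) = min(1, 1.000) = 1.000
¬(¬q ⊕ ((q ⊕ r) ⇒ q)) = 1 − 1.000 = 0.000
¬¬q = 1 − 0.468 = 0.532
p ≡ q = 1 − |0.014 − 0.532| = 1 − 0.518 = 0.482
r ⊕ (p ≡ q) = min(1, 0.979 + 0.482) = min(1, 1.461) = 1.000
¬¬q ⊙ (r ⊕ (p ≡ q)) = max(0, 0.532 + 1.000 − 1) = max(0, 0.532) = 0.532
¬(¬q ⊕ ((q ⊕ r) ⇒ q)) ≡ (¬¬q ⊙ (r ⊕ (p ≡ q))) = 1 − |0.000 − 0.532| = 1 − 0.532 = 0.468

0.468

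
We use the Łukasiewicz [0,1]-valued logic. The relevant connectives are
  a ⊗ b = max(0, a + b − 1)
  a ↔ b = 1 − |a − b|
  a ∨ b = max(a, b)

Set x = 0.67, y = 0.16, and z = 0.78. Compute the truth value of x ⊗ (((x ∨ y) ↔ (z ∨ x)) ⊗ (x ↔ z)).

x ∨ y = max(0.67, 0.16) = 0.67
z ∨ x = max(0.78, 0.67) = 0.78
(x ∨ y) ↔ (z ∨ x) = 1 − |0.67 − 0.78| = 1 − 0.11 = 0.89
x ↔ z = 1 − |0.67 − 0.78| = 1 − 0.11 = 0.89
((x ∨ y) ↔ (z ∨ x)) ⊗ (x ↔ z) = max(0, 0.89 + 0.89 − 1) = max(0, 0.78) = 0.78
x ⊗ (((x ∨ y) ↔ (z ∨ x)) ⊗ (x ↔ z)) = max(0, 0.67 + 0.78 − 1) = max(0, 0.45) = 0.45

0.45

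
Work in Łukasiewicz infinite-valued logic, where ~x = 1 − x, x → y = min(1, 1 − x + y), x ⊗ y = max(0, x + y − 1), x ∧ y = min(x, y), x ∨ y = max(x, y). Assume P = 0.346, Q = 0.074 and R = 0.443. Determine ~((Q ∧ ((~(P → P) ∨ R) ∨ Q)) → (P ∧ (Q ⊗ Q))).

0.074

P → P = min(1, 1 − 0.346 + 0.346) = min(1, 1.000) = 1.000
~(P → P) = 1 − 1.000 = 0.000
~(P → P) ∨ R = max(0.000, 0.443) = 0.443
(~(P → P) ∨ R) ∨ Q = max(0.443, 0.074) = 0.443
Q ∧ ((~(P → P) ∨ R) ∨ Q) = min(0.074, 0.443) = 0.074
Q ⊗ Q = max(0, 0.074 + 0.074 − 1) = max(0, -0.852) = 0.000
P ∧ (Q ⊗ Q) = min(0.346, 0.000) = 0.000
(Q ∧ ((~(P → P) ∨ R) ∨ Q)) → (P ∧ (Q ⊗ Q)) = min(1, 1 − 0.074 + 0.000) = min(1, 0.926) = 0.926
~((Q ∧ ((~(P → P) ∨ R) ∨ Q)) → (P ∧ (Q ⊗ Q))) = 1 − 0.926 = 0.074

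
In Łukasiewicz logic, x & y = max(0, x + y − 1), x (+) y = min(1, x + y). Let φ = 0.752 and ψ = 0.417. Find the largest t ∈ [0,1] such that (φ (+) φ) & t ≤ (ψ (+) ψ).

0.834

φ (+) φ = min(1, 0.752 + 0.752) = min(1, 1.504) = 1.000
So the left factor is φ (+) φ = 1.000.
ψ (+) ψ = min(1, 0.417 + 0.417) = min(1, 0.834) = 0.834
So the right-hand bound is ψ (+) ψ = 0.834.
The residuum of the Łukasiewicz t-norm gives the supremum: min(1, 1 − 1.000 + 0.834).
1 − 1.000 + 0.834 = 0.834, so t = min(1, 0.834) = 0.834.
Check: 1.000 & 0.834 = max(0, 0.834) = 0.834 ≤ 0.834.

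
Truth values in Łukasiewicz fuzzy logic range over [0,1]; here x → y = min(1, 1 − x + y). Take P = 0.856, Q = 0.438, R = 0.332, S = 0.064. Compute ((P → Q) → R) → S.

0.314

P → Q = min(1, 1 − 0.856 + 0.438) = min(1, 0.582) = 0.582
(P → Q) → R = min(1, 1 − 0.582 + 0.332) = min(1, 0.750) = 0.750
((P → Q) → R) → S = min(1, 1 − 0.750 + 0.064) = min(1, 0.314) = 0.314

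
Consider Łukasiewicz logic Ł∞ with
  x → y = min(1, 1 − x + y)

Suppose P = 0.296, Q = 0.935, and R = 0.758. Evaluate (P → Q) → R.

0.758

P → Q = min(1, 1 − 0.296 + 0.935) = min(1, 1.639) = 1.000
(P → Q) → R = min(1, 1 − 1.000 + 0.758) = min(1, 0.758) = 0.758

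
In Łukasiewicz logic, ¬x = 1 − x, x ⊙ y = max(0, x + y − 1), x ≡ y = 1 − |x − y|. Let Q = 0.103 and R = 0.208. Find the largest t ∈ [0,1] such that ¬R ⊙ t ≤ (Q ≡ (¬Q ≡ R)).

¬R = 1 − 0.208 = 0.792
So the left factor is ¬R = 0.792.
¬Q = 1 − 0.103 = 0.897
¬Q ≡ R = 1 − |0.897 − 0.208| = 1 − 0.689 = 0.311
Q ≡ (¬Q ≡ R) = 1 − |0.103 − 0.311| = 1 − 0.208 = 0.792
So the right-hand bound is Q ≡ (¬Q ≡ R) = 0.792.
The residuum of the Łukasiewicz t-norm gives the supremum: min(1, 1 − 0.792 + 0.792).
1 − 0.792 + 0.792 = 1.000, so t = min(1, 1.000) = 1.000.
Check: 0.792 ⊙ 1.000 = max(0, 0.792) = 0.792 ≤ 0.792.

1.000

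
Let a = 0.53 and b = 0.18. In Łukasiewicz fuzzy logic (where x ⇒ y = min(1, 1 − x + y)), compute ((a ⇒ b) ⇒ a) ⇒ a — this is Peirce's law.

a ⇒ b = min(1, 1 − 0.53 + 0.18) = min(1, 0.65) = 0.65
(a ⇒ b) ⇒ a = min(1, 1 − 0.65 + 0.53) = min(1, 0.88) = 0.88
((a ⇒ b) ⇒ a) ⇒ a = min(1, 1 − 0.88 + 0.53) = min(1, 0.65) = 0.65
(The value 0.65 < 1 shows this instance is not satisfied; not a Ł∞-tautology in general.)

0.65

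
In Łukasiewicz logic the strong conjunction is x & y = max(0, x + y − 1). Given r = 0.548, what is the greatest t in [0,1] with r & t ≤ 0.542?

0.994

The residuum of the Łukasiewicz t-norm gives the supremum: min(1, 1 − 0.548 + 0.542).
1 − 0.548 + 0.542 = 0.994, so t = min(1, 0.994) = 0.994.
Check: 0.548 & 0.994 = max(0, 0.542) = 0.542 ≤ 0.542.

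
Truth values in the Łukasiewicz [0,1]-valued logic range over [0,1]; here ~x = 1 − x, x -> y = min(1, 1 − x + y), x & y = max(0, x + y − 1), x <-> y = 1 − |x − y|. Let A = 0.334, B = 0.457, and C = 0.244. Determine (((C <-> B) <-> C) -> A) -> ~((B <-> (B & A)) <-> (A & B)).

C <-> B = 1 − |0.244 − 0.457| = 1 − 0.213 = 0.787
(C <-> B) <-> C = 1 − |0.787 − 0.244| = 1 − 0.543 = 0.457
((C <-> B) <-> C) -> A = min(1, 1 − 0.457 + 0.334) = min(1, 0.877) = 0.877
B & A = max(0, 0.457 + 0.334 − 1) = max(0, -0.209) = 0.000
B <-> (B & A) = 1 − |0.457 − 0.000| = 1 − 0.457 = 0.543
A & B = max(0, 0.334 + 0.457 − 1) = max(0, -0.209) = 0.000
(B <-> (B & A)) <-> (A & B) = 1 − |0.543 − 0.000| = 1 − 0.543 = 0.457
~((B <-> (B & A)) <-> (A & B)) = 1 − 0.457 = 0.543
(((C <-> B) <-> C) -> A) -> ~((B <-> (B & A)) <-> (A & B)) = min(1, 1 − 0.877 + 0.543) = min(1, 0.666) = 0.666

0.666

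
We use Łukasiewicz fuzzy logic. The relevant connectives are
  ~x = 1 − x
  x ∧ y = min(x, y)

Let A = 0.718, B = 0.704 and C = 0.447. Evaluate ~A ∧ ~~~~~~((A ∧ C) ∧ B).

0.282

~A = 1 − 0.718 = 0.282
A ∧ C = min(0.718, 0.447) = 0.447
(A ∧ C) ∧ B = min(0.447, 0.704) = 0.447
~((A ∧ C) ∧ B) = 1 − 0.447 = 0.553
~~((A ∧ C) ∧ B) = 1 − 0.553 = 0.447
~~~((A ∧ C) ∧ B) = 1 − 0.447 = 0.553
~~~~((A ∧ C) ∧ B) = 1 − 0.553 = 0.447
~~~~~((A ∧ C) ∧ B) = 1 − 0.447 = 0.553
~~~~~~((A ∧ C) ∧ B) = 1 − 0.553 = 0.447
~A ∧ ~~~~~~((A ∧ C) ∧ B) = min(0.282, 0.447) = 0.282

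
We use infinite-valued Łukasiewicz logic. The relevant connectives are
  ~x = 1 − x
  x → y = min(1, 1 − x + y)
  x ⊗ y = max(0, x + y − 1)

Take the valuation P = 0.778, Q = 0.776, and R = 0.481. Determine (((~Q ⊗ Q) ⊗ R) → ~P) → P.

~Q = 1 − 0.776 = 0.224
~Q ⊗ Q = max(0, 0.224 + 0.776 − 1) = max(0, 0.000) = 0.000
(~Q ⊗ Q) ⊗ R = max(0, 0.000 + 0.481 − 1) = max(0, -0.519) = 0.000
~P = 1 − 0.778 = 0.222
((~Q ⊗ Q) ⊗ R) → ~P = min(1, 1 − 0.000 + 0.222) = min(1, 1.222) = 1.000
(((~Q ⊗ Q) ⊗ R) → ~P) → P = min(1, 1 − 1.000 + 0.778) = min(1, 0.778) = 0.778

0.778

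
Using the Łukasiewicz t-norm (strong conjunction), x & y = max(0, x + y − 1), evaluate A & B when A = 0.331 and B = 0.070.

A & B = max(0, 0.331 + 0.070 − 1) = max(0, -0.599) = 0.000
For comparison, the Gödel (minimum) t-norm min(x, y) would give 0.070.

0.000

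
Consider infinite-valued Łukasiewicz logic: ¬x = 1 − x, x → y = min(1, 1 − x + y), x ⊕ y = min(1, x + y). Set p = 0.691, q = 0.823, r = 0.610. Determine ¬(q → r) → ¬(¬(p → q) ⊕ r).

1.000

q → r = min(1, 1 − 0.823 + 0.610) = min(1, 0.787) = 0.787
¬(q → r) = 1 − 0.787 = 0.213
p → q = min(1, 1 − 0.691 + 0.823) = min(1, 1.132) = 1.000
¬(p → q) = 1 − 1.000 = 0.000
¬(p → q) ⊕ r = min(1, 0.000 + 0.610) = min(1, 0.610) = 0.610
¬(¬(p → q) ⊕ r) = 1 − 0.610 = 0.390
¬(q → r) → ¬(¬(p → q) ⊕ r) = min(1, 1 − 0.213 + 0.390) = min(1, 1.177) = 1.000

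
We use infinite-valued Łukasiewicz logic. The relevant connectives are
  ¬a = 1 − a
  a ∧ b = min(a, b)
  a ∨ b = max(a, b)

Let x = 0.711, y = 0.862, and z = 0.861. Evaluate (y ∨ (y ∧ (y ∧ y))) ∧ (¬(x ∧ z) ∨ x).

y ∧ y = min(0.862, 0.862) = 0.862
y ∧ (y ∧ y) = min(0.862, 0.862) = 0.862
y ∨ (y ∧ (y ∧ y)) = max(0.862, 0.862) = 0.862
x ∧ z = min(0.711, 0.861) = 0.711
¬(x ∧ z) = 1 − 0.711 = 0.289
¬(x ∧ z) ∨ x = max(0.289, 0.711) = 0.711
(y ∨ (y ∧ (y ∧ y))) ∧ (¬(x ∧ z) ∨ x) = min(0.862, 0.711) = 0.711

0.711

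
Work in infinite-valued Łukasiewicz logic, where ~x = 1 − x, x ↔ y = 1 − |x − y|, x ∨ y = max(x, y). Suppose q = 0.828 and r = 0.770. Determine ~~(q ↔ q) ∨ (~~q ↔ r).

1.000

q ↔ q = 1 − |0.828 − 0.828| = 1 − 0.000 = 1.000
~(q ↔ q) = 1 − 1.000 = 0.000
~~(q ↔ q) = 1 − 0.000 = 1.000
~q = 1 − 0.828 = 0.172
~~q = 1 − 0.172 = 0.828
~~q ↔ r = 1 − |0.828 − 0.770| = 1 − 0.058 = 0.942
~~(q ↔ q) ∨ (~~q ↔ r) = max(1.000, 0.942) = 1.000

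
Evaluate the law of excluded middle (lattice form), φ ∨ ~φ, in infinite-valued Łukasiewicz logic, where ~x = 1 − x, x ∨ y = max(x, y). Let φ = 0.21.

~φ = 1 − 0.21 = 0.79
φ ∨ ~φ = max(0.21, 0.79) = 0.79
(The value 0.79 < 1 shows this instance is not satisfied; not a Ł∞-tautology — its value is max(a, 1−a).)

0.79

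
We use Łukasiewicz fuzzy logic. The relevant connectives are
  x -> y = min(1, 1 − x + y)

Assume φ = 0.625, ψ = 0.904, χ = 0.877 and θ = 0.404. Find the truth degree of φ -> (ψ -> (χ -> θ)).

χ -> θ = min(1, 1 − 0.877 + 0.404) = min(1, 0.527) = 0.527
ψ -> (χ -> θ) = min(1, 1 − 0.904 + 0.527) = min(1, 0.623) = 0.623
φ -> (ψ -> (χ -> θ)) = min(1, 1 − 0.625 + 0.623) = min(1, 0.998) = 0.998

0.998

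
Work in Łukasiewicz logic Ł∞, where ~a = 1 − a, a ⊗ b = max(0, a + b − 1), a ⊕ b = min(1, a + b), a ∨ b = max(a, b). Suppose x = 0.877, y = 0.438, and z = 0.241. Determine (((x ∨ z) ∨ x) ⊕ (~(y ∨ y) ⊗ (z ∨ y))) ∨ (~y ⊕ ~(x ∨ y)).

x ∨ z = max(0.877, 0.241) = 0.877
(x ∨ z) ∨ x = max(0.877, 0.877) = 0.877
y ∨ y = max(0.438, 0.438) = 0.438
~(y ∨ y) = 1 − 0.438 = 0.562
z ∨ y = max(0.241, 0.438) = 0.438
~(y ∨ y) ⊗ (z ∨ y) = max(0, 0.562 + 0.438 − 1) = max(0, 0.000) = 0.000
((x ∨ z) ∨ x) ⊕ (~(y ∨ y) ⊗ (z ∨ y)) = min(1, 0.877 + 0.000) = min(1, 0.877) = 0.877
~y = 1 − 0.438 = 0.562
x ∨ y = max(0.877, 0.438) = 0.877
~(x ∨ y) = 1 − 0.877 = 0.123
~y ⊕ ~(x ∨ y) = min(1, 0.562 + 0.123) = min(1, 0.685) = 0.685
(((x ∨ z) ∨ x) ⊕ (~(y ∨ y) ⊗ (z ∨ y))) ∨ (~y ⊕ ~(x ∨ y)) = max(0.877, 0.685) = 0.877

0.877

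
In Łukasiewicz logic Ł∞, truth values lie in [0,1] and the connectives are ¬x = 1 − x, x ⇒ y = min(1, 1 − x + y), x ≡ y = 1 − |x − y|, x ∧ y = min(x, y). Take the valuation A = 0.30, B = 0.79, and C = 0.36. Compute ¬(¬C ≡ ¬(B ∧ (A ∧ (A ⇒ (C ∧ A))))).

¬C = 1 − 0.36 = 0.64
C ∧ A = min(0.36, 0.30) = 0.30
A ⇒ (C ∧ A) = min(1, 1 − 0.30 + 0.30) = min(1, 1.00) = 1.00
A ∧ (A ⇒ (C ∧ A)) = min(0.30, 1.00) = 0.30
B ∧ (A ∧ (A ⇒ (C ∧ A))) = min(0.79, 0.30) = 0.30
¬(B ∧ (A ∧ (A ⇒ (C ∧ A)))) = 1 − 0.30 = 0.70
¬C ≡ ¬(B ∧ (A ∧ (A ⇒ (C ∧ A)))) = 1 − |0.64 − 0.70| = 1 − 0.06 = 0.94
¬(¬C ≡ ¬(B ∧ (A ∧ (A ⇒ (C ∧ A))))) = 1 − 0.94 = 0.06

0.06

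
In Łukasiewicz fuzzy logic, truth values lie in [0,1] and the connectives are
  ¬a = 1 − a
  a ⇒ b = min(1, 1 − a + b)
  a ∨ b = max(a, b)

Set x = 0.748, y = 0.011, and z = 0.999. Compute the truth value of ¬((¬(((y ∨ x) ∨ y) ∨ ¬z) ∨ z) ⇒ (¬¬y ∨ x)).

y ∨ x = max(0.011, 0.748) = 0.748
(y ∨ x) ∨ y = max(0.748, 0.011) = 0.748
¬z = 1 − 0.999 = 0.001
((y ∨ x) ∨ y) ∨ ¬z = max(0.748, 0.001) = 0.748
¬(((y ∨ x) ∨ y) ∨ ¬z) = 1 − 0.748 = 0.252
¬(((y ∨ x) ∨ y) ∨ ¬z) ∨ z = max(0.252, 0.999) = 0.999
¬y = 1 − 0.011 = 0.989
¬¬y = 1 − 0.989 = 0.011
¬¬y ∨ x = max(0.011, 0.748) = 0.748
(¬(((y ∨ x) ∨ y) ∨ ¬z) ∨ z) ⇒ (¬¬y ∨ x) = min(1, 1 − 0.999 + 0.748) = min(1, 0.749) = 0.749
¬((¬(((y ∨ x) ∨ y) ∨ ¬z) ∨ z) ⇒ (¬¬y ∨ x)) = 1 − 0.749 = 0.251

0.251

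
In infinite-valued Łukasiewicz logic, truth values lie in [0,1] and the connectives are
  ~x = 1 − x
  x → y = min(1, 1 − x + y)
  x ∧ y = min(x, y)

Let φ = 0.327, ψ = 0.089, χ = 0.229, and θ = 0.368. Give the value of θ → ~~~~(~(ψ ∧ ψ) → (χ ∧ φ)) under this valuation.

ψ ∧ ψ = min(0.089, 0.089) = 0.089
~(ψ ∧ ψ) = 1 − 0.089 = 0.911
χ ∧ φ = min(0.229, 0.327) = 0.229
~(ψ ∧ ψ) → (χ ∧ φ) = min(1, 1 − 0.911 + 0.229) = min(1, 0.318) = 0.318
~(~(ψ ∧ ψ) → (χ ∧ φ)) = 1 − 0.318 = 0.682
~~(~(ψ ∧ ψ) → (χ ∧ φ)) = 1 − 0.682 = 0.318
~~~(~(ψ ∧ ψ) → (χ ∧ φ)) = 1 − 0.318 = 0.682
~~~~(~(ψ ∧ ψ) → (χ ∧ φ)) = 1 − 0.682 = 0.318
θ → ~~~~(~(ψ ∧ ψ) → (χ ∧ φ)) = min(1, 1 − 0.368 + 0.318) = min(1, 0.950) = 0.950

0.950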